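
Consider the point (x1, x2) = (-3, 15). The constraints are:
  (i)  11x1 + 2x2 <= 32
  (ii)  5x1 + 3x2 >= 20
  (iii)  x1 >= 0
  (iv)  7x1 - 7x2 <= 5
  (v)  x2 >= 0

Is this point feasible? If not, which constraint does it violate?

not feasible — violates (iii)

Constraint (iii): x1 = -3, which is not ≥ 0. All other constraints are satisfied.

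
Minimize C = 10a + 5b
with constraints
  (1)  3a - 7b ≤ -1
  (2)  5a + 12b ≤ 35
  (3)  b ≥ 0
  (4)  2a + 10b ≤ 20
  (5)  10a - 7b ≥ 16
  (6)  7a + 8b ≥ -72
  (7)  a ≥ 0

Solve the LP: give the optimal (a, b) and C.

Extreme points and C = 10a + 5b:
  (65/22, 31/22) → C = 805/22
  (17/7, 58/49) → C = 1480/49
  (50/19, 28/19) → C = 640/19

a = 17/7, b = 58/49, minimum C = 1480/49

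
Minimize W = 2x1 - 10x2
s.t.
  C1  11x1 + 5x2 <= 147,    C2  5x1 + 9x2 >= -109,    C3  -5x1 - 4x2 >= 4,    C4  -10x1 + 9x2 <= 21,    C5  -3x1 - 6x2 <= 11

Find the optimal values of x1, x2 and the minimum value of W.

Vertices and W = 2x1 - 10x2:
  (-24/17, 13/17) → W = -178/17
  (10/9, -43/18) → W = 235/9
  (-75/29, -47/87) → W = 20/87

The binding constraints are -5x1 - 4x2 = 4 and -10x1 + 9x2 = 21.
Solving simultaneously gives x1 = -24/17, x2 = 13/17.

x1 = -24/17, x2 = 13/17, minimum W = -178/17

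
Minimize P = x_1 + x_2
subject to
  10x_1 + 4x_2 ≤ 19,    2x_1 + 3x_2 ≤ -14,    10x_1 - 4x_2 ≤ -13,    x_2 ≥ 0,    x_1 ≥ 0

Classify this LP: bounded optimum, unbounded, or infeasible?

The boundaries 10x_1 + 4x_2 = 19 and 10x_1 - 4x_2 = -13 meet at (3/10, 4), but that point violates 2x_1 + 3x_2 ≤ -14. Every candidate vertex is excluded by some other constraint, so the feasible region is empty.

infeasible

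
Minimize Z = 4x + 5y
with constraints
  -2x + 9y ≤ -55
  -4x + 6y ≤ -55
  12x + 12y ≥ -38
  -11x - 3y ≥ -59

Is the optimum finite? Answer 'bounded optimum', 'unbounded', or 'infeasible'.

bounded optimum

Vertices and Z = 4x + 5y:
  (18/5, -203/30) → Z = -583/30
  (173/26, -123/26) → Z = 77/26
  (137/16, -563/48) → Z = -1171/48
The feasible region has finitely many vertices and no improving ray; the minimum is -1171/48 at (137/16, -563/48).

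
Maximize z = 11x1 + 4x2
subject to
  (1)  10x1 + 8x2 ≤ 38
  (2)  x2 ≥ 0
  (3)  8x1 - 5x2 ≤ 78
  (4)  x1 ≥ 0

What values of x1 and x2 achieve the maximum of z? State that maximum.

x1 = 19/5, x2 = 0, maximum z = 209/5

Corner points and z = 11x1 + 4x2:
  (19/5, 0) → z = 209/5
  (0, 19/4) → z = 19
  (0, 0) → z = 0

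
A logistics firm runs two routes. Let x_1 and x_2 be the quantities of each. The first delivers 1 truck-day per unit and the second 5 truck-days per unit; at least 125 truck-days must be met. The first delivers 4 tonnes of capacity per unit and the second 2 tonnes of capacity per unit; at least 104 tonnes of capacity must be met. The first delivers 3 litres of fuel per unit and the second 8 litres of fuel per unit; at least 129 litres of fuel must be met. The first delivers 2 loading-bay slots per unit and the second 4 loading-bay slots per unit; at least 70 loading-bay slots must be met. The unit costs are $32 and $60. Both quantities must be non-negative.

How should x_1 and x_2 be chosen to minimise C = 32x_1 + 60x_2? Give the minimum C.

Corner points and C = 32x_1 + 60x_2:
  (0, 52) → C = 3120
  (125, 0) → C = 4000
  (15, 22) → C = 1800
The feasible region is unbounded (it extends along (0, 1), (1, 0)), but C strictly increases along every unbounded feasible direction, so there is no improving ray and the minimum is attained at a vertex.

The optimum lies where x_1 + 5x_2 = 125 and 4x_1 + 2x_2 = 104.
Solving simultaneously gives x_1 = 15, x_2 = 22.

x_1 = 15, x_2 = 22, minimum C = 1800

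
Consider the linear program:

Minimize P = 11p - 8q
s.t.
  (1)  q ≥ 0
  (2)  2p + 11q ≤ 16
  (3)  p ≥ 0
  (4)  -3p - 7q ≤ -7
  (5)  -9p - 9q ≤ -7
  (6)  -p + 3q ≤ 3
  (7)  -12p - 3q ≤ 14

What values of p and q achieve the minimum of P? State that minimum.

p = 0, q = 1, minimum P = -8

Corner points and P = 11p - 8q:
  (8, 0) → P = 88
  (7/3, 0) → P = 77/3
  (15/17, 22/17) → P = -11/17
  (0, 1) → P = -8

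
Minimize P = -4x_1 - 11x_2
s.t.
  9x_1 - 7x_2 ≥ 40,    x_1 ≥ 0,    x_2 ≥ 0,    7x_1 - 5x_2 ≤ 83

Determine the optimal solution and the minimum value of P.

Corner points and P = -4x_1 - 11x_2:
  (40/9, 0) → P = -160/9
  (381/4, 467/4) → P = -6661/4
  (83/7, 0) → P = -332/7

The binding constraints are 9x_1 - 7x_2 = 40 and 7x_1 - 5x_2 = 83.
Solving simultaneously gives x_1 = 381/4, x_2 = 467/4.

x_1 = 381/4, x_2 = 467/4, minimum P = -6661/4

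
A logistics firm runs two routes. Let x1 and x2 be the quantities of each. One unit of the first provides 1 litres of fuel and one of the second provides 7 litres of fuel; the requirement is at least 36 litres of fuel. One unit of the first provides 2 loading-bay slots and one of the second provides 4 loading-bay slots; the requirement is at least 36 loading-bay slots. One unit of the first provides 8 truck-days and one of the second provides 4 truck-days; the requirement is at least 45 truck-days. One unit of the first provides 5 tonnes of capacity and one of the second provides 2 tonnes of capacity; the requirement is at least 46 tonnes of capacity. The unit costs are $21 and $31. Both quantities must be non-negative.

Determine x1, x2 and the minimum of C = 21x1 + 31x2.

Vertices and C = 21x1 + 31x2:
  (0, 23) → C = 713
  (36, 0) → C = 756
  (54/5, 18/5) → C = 1692/5
  (7, 11/2) → C = 635/2
The feasible region is unbounded (it extends along (0, 1), (1, 0)), but C strictly increases along every unbounded feasible direction, so there is no improving ray and the minimum is attained at a vertex.

x1 = 7, x2 = 11/2, minimum C = 635/2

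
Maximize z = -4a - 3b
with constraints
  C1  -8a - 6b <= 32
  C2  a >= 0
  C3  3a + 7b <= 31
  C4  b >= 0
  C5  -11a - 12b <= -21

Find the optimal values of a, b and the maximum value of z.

Vertices and z = -4a - 3b:
  (0, 31/7) → z = -93/7
  (0, 7/4) → z = -21/4
  (31/3, 0) → z = -124/3
  (21/11, 0) → z = -84/11

a = 0, b = 7/4, maximum z = -21/4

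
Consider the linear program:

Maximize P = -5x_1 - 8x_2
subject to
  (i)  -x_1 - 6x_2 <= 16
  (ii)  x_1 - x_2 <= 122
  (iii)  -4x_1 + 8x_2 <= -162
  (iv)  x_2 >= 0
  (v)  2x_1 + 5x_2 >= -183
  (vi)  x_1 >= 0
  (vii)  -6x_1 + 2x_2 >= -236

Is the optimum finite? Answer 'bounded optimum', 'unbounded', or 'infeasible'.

infeasible

The boundaries -x_1 - 6x_2 = 16 and -4x_1 + 8x_2 = -162 meet at (211/8, -113/16), but that point violates x_2 ≥ 0. Every candidate vertex is excluded by some other constraint, so the feasible region is empty.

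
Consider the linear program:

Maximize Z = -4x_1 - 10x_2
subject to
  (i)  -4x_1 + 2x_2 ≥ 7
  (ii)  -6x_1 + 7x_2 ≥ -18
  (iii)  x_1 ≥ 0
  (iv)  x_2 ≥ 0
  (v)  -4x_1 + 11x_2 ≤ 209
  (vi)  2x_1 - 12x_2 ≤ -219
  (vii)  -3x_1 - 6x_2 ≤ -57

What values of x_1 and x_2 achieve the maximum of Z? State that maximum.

x_1 = 0, x_2 = 73/4, maximum Z = -365/2

Extreme points and Z = -4x_1 - 10x_2:
  (341/36, 202/9) → Z = -787/3
  (177/22, 431/22) → Z = -2509/11
  (0, 19) → Z = -190
  (0, 73/4) → Z = -365/2

The binding constraints are x_1 = 0 and 2x_1 - 12x_2 = -219.
Solving simultaneously gives x_1 = 0, x_2 = 73/4.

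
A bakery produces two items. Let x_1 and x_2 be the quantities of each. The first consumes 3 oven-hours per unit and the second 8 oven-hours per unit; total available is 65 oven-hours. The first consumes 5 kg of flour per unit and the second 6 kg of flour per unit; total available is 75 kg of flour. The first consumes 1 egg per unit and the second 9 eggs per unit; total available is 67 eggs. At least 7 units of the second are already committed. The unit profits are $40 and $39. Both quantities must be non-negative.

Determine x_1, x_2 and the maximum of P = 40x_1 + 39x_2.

The binding constraints are 3x_1 + 8x_2 = 65 and x_2 = 7.
Solving simultaneously gives x_1 = 3, x_2 = 7.

x_1 = 3, x_2 = 7, maximum P = 393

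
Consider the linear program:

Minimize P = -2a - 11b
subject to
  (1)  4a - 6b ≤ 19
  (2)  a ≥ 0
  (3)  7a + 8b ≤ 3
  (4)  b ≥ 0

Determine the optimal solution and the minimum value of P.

Corner points and P = -2a - 11b:
  (0, 3/8) → P = -33/8
  (0, 0) → P = 0
  (3/7, 0) → P = -6/7

a = 0, b = 3/8, minimum P = -33/8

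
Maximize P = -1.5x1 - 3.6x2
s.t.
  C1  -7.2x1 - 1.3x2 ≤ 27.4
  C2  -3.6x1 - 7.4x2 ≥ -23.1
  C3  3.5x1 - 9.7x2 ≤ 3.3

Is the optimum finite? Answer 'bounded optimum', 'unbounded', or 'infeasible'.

Feasible corners and P = -1.5x1 - 3.6x2:
  (-23279/4860, 736/135) → P = -201557/16200
  (-26149/7439, -11966/7439) → P = 823011/74390
  (24849/6082, 6897/6082) → P = -621027/60820
The feasible region has finitely many vertices and no improving ray; the maximum is 823011/74390 at (-26149/7439, -11966/7439).

bounded optimum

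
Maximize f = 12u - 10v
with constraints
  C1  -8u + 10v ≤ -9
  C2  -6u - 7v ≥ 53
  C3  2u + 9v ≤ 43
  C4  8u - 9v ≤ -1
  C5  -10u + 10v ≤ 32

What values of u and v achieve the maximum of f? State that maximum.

Vertices and f = 12u - 10v:
  (-91/8, -10) → f = -73/2
  (-41/2, -173/10) → f = -73
  (-139/5, -123/5) → f = -438/5

At the optimal vertex, -8u + 10v = -9 and 8u - 9v = -1.
Solving simultaneously gives u = -91/8, v = -10.

u = -91/8, v = -10, maximum f = -73/2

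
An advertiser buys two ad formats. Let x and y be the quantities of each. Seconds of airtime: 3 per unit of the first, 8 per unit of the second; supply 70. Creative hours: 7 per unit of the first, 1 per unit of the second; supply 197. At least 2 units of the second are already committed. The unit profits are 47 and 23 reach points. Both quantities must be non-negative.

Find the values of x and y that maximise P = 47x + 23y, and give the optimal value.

Extreme points and P = 47x + 23y:
  (0, 35/4) → P = 805/4
  (0, 2) → P = 46
  (18, 2) → P = 892

The binding constraints are 3x + 8y = 70 and y = 2.
Solving simultaneously gives x = 18, y = 2.

x = 18, y = 2, maximum P = 892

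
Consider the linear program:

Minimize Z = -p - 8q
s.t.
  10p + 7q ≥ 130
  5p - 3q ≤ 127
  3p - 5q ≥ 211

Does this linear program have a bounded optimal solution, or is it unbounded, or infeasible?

The boundaries 10p + 7q = 130 and 5p - 3q = 127 meet at (1279/65, -124/13), but that point violates 3p - 5q ≥ 211. Every candidate vertex is excluded by some other constraint, so the feasible region is empty.

infeasible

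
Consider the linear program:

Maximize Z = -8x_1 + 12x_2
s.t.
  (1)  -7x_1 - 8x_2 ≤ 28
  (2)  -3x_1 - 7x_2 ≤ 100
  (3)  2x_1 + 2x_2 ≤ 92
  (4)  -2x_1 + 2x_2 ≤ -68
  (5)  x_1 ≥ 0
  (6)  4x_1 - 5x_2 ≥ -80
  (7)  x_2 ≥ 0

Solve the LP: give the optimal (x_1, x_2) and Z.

Corner points and Z = -8x_1 + 12x_2:
  (40, 6) → Z = -248
  (46, 0) → Z = -368
  (34, 0) → Z = -272

The binding constraints are 2x_1 + 2x_2 = 92 and -2x_1 + 2x_2 = -68.
Solving simultaneously gives x_1 = 40, x_2 = 6.

x_1 = 40, x_2 = 6, maximum Z = -248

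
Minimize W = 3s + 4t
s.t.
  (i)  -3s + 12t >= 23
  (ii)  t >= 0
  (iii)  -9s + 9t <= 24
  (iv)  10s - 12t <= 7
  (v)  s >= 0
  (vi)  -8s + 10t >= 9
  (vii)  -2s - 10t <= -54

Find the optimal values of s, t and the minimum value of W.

s = 41/18, t = 89/18, minimum W = 479/18

Vertices and W = 3s + 4t:
  (41/18, 89/18) → W = 479/18
  (89/2, 73/2) → W = 559/2
  (9/2, 9/2) → W = 63/2
The feasible region is unbounded (it extends along (1, 1), (6, 5)), but W strictly increases along every unbounded feasible direction, so there is no improving ray and the minimum is attained at a vertex.

The optimum lies where -9s + 9t = 24 and -2s - 10t = -54.
Solving simultaneously gives s = 41/18, t = 89/18.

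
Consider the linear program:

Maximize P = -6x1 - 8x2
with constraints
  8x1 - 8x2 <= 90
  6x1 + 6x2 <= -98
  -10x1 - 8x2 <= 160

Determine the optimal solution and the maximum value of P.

x1 = -35/9, x2 = -545/36, maximum P = 1300/9

Corner points and P = -6x1 - 8x2:
  (-61/24, -331/24) → P = 1507/12
  (-35/9, -545/36) → P = 1300/9
  (-44/3, -5/3) → P = 304/3

The binding constraints are 8x1 - 8x2 = 90 and -10x1 - 8x2 = 160.
Solving simultaneously gives x1 = -35/9, x2 = -545/36.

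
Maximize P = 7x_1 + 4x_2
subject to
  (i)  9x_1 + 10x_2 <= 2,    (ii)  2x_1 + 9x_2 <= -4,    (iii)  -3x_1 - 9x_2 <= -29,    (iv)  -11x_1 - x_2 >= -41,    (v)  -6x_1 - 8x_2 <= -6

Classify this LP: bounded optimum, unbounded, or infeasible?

infeasible

The boundaries 9x_1 + 10x_2 = 2 and -3x_1 - 9x_2 = -29 meet at (-16/3, 5), but that point violates 2x_1 + 9x_2 ≤ -4. Every candidate vertex is excluded by some other constraint, so the feasible region is empty.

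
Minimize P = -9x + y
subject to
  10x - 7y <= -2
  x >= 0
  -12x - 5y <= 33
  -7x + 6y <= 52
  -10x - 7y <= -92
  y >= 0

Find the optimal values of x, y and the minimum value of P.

Extreme points and P = -9x + y:
  (32, 46) → P = -242
  (9/2, 47/7) → P = -473/14
  (188/109, 1164/109) → P = -528/109

x = 32, y = 46, minimum P = -242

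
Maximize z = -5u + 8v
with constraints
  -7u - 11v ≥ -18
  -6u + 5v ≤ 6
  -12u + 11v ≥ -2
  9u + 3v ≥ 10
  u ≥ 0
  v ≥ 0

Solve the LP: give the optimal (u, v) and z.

Vertices and z = -5u + 8v:
  (20/19, 202/209) → z = 516/209
  (28/39, 46/39) → z = 76/13
  (116/135, 34/45) → z = 236/135

The optimum lies where -7u - 11v = -18 and 9u + 3v = 10.
Solving simultaneously gives u = 28/39, v = 46/39.

u = 28/39, v = 46/39, maximum z = 76/13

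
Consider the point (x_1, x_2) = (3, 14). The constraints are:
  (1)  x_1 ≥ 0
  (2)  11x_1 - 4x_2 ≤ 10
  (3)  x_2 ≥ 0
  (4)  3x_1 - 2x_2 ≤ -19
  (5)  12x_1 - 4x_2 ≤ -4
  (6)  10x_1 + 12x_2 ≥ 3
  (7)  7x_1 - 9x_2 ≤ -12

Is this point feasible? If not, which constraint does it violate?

(1): 3 ≥ 0 ✓
(2): -23 ≤ 10 ✓
(3): 14 ≥ 0 ✓
(4): -19 ≤ -19 ✓
(5): -20 ≤ -4 ✓
(6): 198 ≥ 3 ✓
(7): -105 ≤ -12 ✓

feasible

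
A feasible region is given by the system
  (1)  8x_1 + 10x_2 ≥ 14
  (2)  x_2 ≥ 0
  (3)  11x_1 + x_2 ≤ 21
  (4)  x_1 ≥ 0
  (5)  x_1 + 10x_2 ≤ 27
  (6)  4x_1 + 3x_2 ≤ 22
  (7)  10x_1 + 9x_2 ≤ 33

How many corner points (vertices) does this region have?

6

Intersecting each pair of boundary lines and keeping only the points that satisfy every inequality leaves:
  (7/4, 0)
  (0, 7/5)
  (21/11, 0)
  (156/89, 153/89)
  (0, 27/10)
  (87/91, 237/91)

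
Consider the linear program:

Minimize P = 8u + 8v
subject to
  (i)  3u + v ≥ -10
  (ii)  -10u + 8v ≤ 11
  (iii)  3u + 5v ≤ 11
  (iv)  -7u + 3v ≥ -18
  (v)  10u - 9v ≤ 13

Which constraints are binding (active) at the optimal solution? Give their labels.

Corner points and P = 8u + 8v:
  (-91/34, -67/34) → P = -632/17
  (-77/37, -139/37) → P = -1728/37
  (33/74, 143/74) → P = 704/37
  (164/77, 71/77) → P = 1880/77

The minimum is at (-77/37, -139/37). Substituting into each constraint, equality holds for (i) and (v); the remaining constraints have slack.

(i) and (v)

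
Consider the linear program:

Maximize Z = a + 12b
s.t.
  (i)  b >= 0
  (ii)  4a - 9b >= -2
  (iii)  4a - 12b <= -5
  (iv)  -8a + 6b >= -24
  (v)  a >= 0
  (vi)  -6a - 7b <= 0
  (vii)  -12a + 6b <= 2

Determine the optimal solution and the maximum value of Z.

a = 19/4, b = 7/3, maximum Z = 131/4

Vertices and Z = a + 12b:
  (7/4, 1) → Z = 55/4
  (19/4, 7/3) → Z = 131/4
  (53/12, 17/9) → Z = 325/12

At the optimal vertex, 4a - 9b = -2 and -8a + 6b = -24.
Solving simultaneously gives a = 19/4, b = 7/3.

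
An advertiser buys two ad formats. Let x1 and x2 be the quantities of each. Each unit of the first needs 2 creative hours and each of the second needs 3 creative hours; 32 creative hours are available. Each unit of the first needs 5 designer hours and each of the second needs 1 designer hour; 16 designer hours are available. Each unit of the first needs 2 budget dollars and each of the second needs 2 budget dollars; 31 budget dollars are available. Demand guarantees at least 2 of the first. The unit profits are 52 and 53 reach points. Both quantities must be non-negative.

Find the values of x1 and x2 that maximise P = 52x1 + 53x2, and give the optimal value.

x1 = 2, x2 = 6, maximum P = 422

Feasible corners and P = 52x1 + 53x2:
  (16/5, 0) → P = 832/5
  (2, 0) → P = 104
  (2, 6) → P = 422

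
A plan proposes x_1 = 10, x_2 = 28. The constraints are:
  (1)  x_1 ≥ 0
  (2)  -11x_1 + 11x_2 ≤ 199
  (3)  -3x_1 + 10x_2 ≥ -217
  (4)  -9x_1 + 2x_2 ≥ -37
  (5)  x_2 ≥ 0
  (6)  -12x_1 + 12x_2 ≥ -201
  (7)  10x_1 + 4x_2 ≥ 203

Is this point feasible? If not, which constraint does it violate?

feasible

(1): 10 ≥ 0 ✓
(2): 198 ≤ 199 ✓
(3): 250 ≥ -217 ✓
(4): -34 ≥ -37 ✓
(5): 28 ≥ 0 ✓
(6): 216 ≥ -201 ✓
(7): 212 ≥ 203 ✓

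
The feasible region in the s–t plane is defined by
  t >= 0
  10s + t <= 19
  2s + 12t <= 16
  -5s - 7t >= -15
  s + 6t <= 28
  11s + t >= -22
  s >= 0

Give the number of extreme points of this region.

5

Of the 20 pairwise boundary intersections, those satisfying every inequality are:
  (19/10, 0)
  (0, 0)
  (118/65, 11/13)
  (34/23, 25/23)
  (0, 4/3)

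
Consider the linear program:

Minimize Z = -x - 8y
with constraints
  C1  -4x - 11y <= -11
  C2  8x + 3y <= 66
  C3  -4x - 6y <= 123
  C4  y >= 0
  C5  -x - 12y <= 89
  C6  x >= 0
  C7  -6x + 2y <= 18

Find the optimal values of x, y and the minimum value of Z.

x = 39/17, y = 270/17, minimum Z = -2199/17

Feasible corners and Z = -x - 8y:
  (11/4, 0) → Z = -11/4
  (0, 1) → Z = -8
  (33/4, 0) → Z = -33/4
  (39/17, 270/17) → Z = -2199/17
  (0, 9) → Z = -72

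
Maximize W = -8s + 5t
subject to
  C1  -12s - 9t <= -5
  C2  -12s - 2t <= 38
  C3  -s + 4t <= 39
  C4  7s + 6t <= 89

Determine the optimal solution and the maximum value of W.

Vertices and W = -8s + 5t:
  (-88/21, 43/7) → W = 1349/21
  (-23/5, 43/5) → W = 399/5
  (61/17, 181/17) → W = 417/17
The feasible region is unbounded (it extends along (3, -4), (6, -7)), but W strictly decreases along every unbounded feasible direction, so there is no improving ray and the maximum is attained at a vertex.

s = -23/5, t = 43/5, maximum W = 399/5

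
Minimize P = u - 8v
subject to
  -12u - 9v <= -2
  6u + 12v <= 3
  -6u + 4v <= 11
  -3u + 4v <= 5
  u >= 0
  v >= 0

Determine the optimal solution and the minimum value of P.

Corner points and P = u - 8v:
  (0, 2/9) → P = -16/9
  (1/6, 0) → P = 1/6
  (0, 1/4) → P = -2
  (1/2, 0) → P = 1/2

The optimum lies where 6u + 12v = 3 and u = 0.
Solving simultaneously gives u = 0, v = 1/4.

u = 0, v = 1/4, minimum P = -2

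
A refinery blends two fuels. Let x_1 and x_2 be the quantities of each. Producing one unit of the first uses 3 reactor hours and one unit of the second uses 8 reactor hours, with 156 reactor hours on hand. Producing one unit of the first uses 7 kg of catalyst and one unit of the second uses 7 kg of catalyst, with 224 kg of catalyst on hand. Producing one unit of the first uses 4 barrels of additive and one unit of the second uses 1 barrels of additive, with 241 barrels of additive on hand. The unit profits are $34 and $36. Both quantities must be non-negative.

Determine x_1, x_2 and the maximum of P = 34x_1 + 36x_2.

x_1 = 20, x_2 = 12, maximum P = 1112

Corner points and P = 34x_1 + 36x_2:
  (0, 0) → P = 0
  (0, 39/2) → P = 702
  (32, 0) → P = 1088
  (20, 12) → P = 1112

At the optimal vertex, 3x_1 + 8x_2 = 156 and 7x_1 + 7x_2 = 224.
Solving simultaneously gives x_1 = 20, x_2 = 12.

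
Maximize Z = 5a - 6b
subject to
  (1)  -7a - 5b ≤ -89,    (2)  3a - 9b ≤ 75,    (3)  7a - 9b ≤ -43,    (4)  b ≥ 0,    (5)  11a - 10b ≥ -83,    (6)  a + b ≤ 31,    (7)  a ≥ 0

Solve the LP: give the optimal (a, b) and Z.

Feasible corners and Z = 5a - 6b:
  (293/49, 66/7) → Z = -1307/49
  (19/5, 312/25) → Z = -1397/25
  (59/4, 65/4) → Z = -95/4
  (227/21, 424/21) → Z = -1409/21

a = 59/4, b = 65/4, maximum Z = -95/4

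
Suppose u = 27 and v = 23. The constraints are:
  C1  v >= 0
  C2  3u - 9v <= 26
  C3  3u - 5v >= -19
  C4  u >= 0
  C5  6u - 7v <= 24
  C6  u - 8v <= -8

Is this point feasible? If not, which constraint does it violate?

not feasible — violates C3

Constraint C3: 3u - 5v = -34, which is not ≥ -19. All other constraints are satisfied.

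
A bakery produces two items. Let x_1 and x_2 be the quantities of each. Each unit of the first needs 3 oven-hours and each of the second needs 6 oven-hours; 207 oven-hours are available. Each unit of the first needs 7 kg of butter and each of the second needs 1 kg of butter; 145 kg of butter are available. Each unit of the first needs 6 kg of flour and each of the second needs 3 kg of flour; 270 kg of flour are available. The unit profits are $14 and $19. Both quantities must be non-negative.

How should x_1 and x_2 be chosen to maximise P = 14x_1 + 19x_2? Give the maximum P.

x_1 = 17, x_2 = 26, maximum P = 732

Feasible corners and P = 14x_1 + 19x_2:
  (0, 0) → P = 0
  (0, 69/2) → P = 1311/2
  (145/7, 0) → P = 290
  (17, 26) → P = 732

At the optimal vertex, 3x_1 + 6x_2 = 207 and 7x_1 + x_2 = 145.
Solving simultaneously gives x_1 = 17, x_2 = 26.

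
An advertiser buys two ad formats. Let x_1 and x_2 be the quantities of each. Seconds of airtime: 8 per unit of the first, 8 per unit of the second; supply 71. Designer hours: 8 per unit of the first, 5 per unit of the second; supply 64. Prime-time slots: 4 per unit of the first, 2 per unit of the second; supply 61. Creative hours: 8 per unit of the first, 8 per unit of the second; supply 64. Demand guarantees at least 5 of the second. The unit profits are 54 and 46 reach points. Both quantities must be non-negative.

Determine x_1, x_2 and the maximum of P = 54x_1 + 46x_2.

x_1 = 3, x_2 = 5, maximum P = 392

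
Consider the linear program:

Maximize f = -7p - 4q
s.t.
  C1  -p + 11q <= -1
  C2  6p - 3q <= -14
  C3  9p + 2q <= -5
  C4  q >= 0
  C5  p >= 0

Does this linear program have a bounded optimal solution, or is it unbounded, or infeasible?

The boundaries q = 0 and p = 0 meet at (0, 0), but that point violates -p + 11q ≤ -1. Every candidate vertex is excluded by some other constraint, so the feasible region is empty.

infeasible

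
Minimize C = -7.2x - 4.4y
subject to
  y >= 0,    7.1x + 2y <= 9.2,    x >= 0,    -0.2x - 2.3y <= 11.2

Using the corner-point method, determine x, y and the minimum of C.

x = 0, y = 4.6, minimum C = -20.24

Vertices and C = -7.2x - 4.4y:
  (92/71, 0) → C = -3312/355
  (0, 0) → C = 0
  (0, 23/5) → C = -506/25

The binding constraints are 7.1x + 2y = 9.2 and x = 0.
Solving simultaneously gives x = 0, y = 23/5.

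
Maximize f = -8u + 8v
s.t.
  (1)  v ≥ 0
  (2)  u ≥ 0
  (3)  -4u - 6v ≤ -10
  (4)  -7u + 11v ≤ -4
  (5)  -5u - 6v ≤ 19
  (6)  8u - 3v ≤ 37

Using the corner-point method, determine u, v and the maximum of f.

Corner points and f = -8u + 8v:
  (5/2, 0) → f = -20
  (37/8, 0) → f = -37
  (67/43, 27/43) → f = -320/43
  (395/67, 227/67) → f = -1344/67

u = 67/43, v = 27/43, maximum f = -320/43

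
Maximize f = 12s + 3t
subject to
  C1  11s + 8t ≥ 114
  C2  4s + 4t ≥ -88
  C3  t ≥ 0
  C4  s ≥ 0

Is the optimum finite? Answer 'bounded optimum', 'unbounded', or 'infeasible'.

unbounded

From the feasible point (114/11, 0), moving in the direction (0, 1) keeps every constraint satisfied while f increases without bound.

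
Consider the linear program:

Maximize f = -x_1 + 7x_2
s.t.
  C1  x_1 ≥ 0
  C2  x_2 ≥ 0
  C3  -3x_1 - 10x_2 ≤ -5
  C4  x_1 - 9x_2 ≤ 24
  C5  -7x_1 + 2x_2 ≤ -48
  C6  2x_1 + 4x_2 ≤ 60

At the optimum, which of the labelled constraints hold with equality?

C5 and C6

Extreme points and f = -x_1 + 7x_2:
  (24, 0) → f = -24
  (48/7, 0) → f = -48/7
  (318/11, 6/11) → f = -276/11
  (39/4, 81/8) → f = 489/8

The maximum is at (39/4, 81/8). Substituting into each constraint, equality holds for C5 and C6; the remaining constraints have slack.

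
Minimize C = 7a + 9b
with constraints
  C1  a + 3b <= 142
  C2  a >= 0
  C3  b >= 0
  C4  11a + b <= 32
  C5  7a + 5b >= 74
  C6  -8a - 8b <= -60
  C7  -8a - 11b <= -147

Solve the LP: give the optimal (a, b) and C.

The binding constraints are 11a + b = 32 and 7a + 5b = 74.
Solving simultaneously gives a = 43/24, b = 295/24.

a = 43/24, b = 295/24, minimum C = 739/6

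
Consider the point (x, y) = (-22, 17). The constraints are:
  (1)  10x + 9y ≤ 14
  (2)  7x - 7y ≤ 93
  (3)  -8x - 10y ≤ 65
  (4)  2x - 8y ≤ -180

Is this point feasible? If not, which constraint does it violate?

(1): -67 ≤ 14 ✓
(2): -273 ≤ 93 ✓
(3): 6 ≤ 65 ✓
(4): -180 ≤ -180 ✓

feasible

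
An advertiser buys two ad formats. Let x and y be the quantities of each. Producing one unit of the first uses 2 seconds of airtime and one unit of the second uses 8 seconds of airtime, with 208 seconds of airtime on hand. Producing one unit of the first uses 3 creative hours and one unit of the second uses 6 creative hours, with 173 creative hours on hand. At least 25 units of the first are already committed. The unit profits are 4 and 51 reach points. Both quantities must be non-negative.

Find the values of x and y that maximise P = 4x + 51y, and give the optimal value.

x = 25, y = 49/3, maximum P = 933

Corner points and P = 4x + 51y:
  (173/3, 0) → P = 692/3
  (25, 0) → P = 100
  (25, 49/3) → P = 933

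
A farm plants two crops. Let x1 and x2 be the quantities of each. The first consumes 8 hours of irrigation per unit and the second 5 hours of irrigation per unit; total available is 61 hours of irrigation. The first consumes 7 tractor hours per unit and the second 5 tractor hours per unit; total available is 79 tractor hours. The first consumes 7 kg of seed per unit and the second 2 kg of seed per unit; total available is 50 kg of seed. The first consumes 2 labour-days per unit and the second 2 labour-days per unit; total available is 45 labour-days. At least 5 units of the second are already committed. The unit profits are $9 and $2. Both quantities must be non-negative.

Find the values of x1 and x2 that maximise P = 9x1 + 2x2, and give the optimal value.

x1 = 9/2, x2 = 5, maximum P = 101/2

Feasible corners and P = 9x1 + 2x2:
  (0, 61/5) → P = 122/5
  (0, 5) → P = 10
  (9/2, 5) → P = 101/2

The binding constraints are 8x1 + 5x2 = 61 and x2 = 5.
Solving simultaneously gives x1 = 9/2, x2 = 5.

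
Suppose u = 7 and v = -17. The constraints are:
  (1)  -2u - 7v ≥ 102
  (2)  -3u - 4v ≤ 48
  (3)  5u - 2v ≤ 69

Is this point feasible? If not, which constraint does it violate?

(1): 105 ≥ 102 ✓
(2): 47 ≤ 48 ✓
(3): 69 ≤ 69 ✓

feasible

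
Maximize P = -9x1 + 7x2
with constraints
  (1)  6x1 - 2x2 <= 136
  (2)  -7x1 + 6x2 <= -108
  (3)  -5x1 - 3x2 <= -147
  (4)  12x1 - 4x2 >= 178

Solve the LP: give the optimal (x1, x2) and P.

x1 = 402/17, x2 = 163/17, maximum P = -2477/17

Feasible corners and P = -9x1 + 7x2:
  (300/11, 152/11) → P = -1636/11
  (351/14, 101/14) → P = -1226/7
  (402/17, 163/17) → P = -2477/17

The binding constraints are -7x1 + 6x2 = -108 and -5x1 - 3x2 = -147.
Solving simultaneously gives x1 = 402/17, x2 = 163/17.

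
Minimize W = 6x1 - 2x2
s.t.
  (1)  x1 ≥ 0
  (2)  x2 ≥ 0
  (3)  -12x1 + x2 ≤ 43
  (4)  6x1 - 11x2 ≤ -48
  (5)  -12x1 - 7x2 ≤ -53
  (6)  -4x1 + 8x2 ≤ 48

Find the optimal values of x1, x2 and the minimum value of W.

Extreme points and W = 6x1 - 2x2:
  (247/174, 149/29) → W = -51/29
  (36, 24) → W = 168
  (22/31, 197/31) → W = -262/31

x1 = 22/31, x2 = 197/31, minimum W = -262/31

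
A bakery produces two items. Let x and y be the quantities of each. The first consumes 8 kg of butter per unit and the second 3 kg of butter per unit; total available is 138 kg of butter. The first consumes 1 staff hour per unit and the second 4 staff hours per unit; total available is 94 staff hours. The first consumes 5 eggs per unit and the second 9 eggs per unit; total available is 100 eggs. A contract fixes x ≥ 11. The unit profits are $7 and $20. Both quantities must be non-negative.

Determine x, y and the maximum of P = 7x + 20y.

x = 11, y = 5, maximum P = 177

Vertices and P = 7x + 20y:
  (69/4, 0) → P = 483/4
  (11, 0) → P = 77
  (314/19, 110/57) → P = 8794/57
  (11, 5) → P = 177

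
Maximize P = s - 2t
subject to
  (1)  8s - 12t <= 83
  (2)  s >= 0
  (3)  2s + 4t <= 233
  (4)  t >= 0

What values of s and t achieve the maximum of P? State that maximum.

Feasible corners and P = s - 2t:
  (391/7, 849/28) → P = -67/14
  (83/8, 0) → P = 83/8
  (0, 233/4) → P = -233/2
  (0, 0) → P = 0

The binding constraints are 8s - 12t = 83 and t = 0.
Solving simultaneously gives s = 83/8, t = 0.

s = 83/8, t = 0, maximum P = 83/8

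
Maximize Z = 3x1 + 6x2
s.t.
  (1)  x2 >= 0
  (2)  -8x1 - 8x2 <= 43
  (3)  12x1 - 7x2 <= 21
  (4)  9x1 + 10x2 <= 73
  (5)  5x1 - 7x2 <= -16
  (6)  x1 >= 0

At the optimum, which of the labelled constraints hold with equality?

(4) and (6)

Extreme points and Z = 3x1 + 6x2:
  (351/113, 509/113) → Z = 4107/113
  (0, 73/10) → Z = 219/5
  (0, 16/7) → Z = 96/7

The maximum is at (0, 73/10). Substituting into each constraint, equality holds for (4) and (6); the remaining constraints have slack.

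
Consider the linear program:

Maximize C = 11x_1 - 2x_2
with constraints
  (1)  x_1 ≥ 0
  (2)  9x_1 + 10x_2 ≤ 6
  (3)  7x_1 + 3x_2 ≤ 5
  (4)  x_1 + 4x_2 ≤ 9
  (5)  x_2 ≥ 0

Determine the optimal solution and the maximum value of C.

x_1 = 2/3, x_2 = 0, maximum C = 22/3

Corner points and C = 11x_1 - 2x_2:
  (0, 3/5) → C = -6/5
  (0, 0) → C = 0
  (2/3, 0) → C = 22/3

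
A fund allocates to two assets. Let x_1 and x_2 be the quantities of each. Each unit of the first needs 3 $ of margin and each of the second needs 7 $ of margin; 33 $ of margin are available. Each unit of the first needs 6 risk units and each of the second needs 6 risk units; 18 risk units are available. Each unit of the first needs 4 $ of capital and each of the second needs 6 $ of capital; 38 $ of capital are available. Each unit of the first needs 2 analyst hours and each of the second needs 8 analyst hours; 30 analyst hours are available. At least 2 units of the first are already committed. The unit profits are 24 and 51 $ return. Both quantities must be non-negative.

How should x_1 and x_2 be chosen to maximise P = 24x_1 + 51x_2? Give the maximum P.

Extreme points and P = 24x_1 + 51x_2:
  (3, 0) → P = 72
  (2, 0) → P = 48
  (2, 1) → P = 99

The binding constraints are 6x_1 + 6x_2 = 18 and x_1 = 2.
Solving simultaneously gives x_1 = 2, x_2 = 1.

x_1 = 2, x_2 = 1, maximum P = 99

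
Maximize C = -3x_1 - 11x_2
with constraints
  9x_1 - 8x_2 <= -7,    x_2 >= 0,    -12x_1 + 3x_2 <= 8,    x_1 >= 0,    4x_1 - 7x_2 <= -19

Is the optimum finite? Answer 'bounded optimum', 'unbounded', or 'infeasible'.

bounded optimum

Corner points and C = -3x_1 - 11x_2:
  (103/31, 143/31) → C = -1882/31
  (1/72, 49/18) → C = -2159/72
The feasible region has finitely many vertices and no improving ray; the maximum is -2159/72 at (1/72, 49/18).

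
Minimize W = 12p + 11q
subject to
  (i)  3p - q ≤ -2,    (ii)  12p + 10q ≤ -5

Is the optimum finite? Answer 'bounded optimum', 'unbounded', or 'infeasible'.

unbounded

From the feasible point (-25/42, 3/14), moving in the direction (-1, -3) keeps every constraint satisfied while W decreases without bound.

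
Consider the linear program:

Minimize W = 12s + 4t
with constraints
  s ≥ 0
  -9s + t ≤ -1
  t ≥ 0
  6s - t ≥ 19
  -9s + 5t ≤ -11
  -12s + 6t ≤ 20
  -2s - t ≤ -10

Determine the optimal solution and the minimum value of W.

s = 29/8, t = 11/4, minimum W = 109/2

The feasible region is unbounded (it extends along (5, 9), (1, 0)), but W strictly increases along every unbounded feasible direction, so there is no improving ray and the minimum is attained at a vertex.

The optimum lies where 6s - t = 19 and -2s - t = -10.
Solving simultaneously gives s = 29/8, t = 11/4.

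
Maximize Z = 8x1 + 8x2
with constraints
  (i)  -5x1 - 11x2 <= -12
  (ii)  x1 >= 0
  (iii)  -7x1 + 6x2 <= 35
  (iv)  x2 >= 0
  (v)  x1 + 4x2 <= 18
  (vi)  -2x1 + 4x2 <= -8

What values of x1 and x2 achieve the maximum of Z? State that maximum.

Vertices and Z = 8x1 + 8x2:
  (18, 0) → Z = 144
  (4, 0) → Z = 32
  (26/3, 7/3) → Z = 88

x1 = 18, x2 = 0, maximum Z = 144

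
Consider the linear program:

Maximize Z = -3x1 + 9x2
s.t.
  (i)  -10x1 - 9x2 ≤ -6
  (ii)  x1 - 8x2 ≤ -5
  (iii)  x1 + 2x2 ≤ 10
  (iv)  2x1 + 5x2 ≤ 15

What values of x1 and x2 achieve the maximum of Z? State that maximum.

Vertices and Z = -3x1 + 9x2:
  (3/89, 56/89) → Z = 495/89
  (-105/32, 69/16) → Z = 1557/32
  (95/21, 25/21) → Z = -20/7

The optimum lies where -10x1 - 9x2 = -6 and 2x1 + 5x2 = 15.
Solving simultaneously gives x1 = -105/32, x2 = 69/16.

x1 = -105/32, x2 = 69/16, maximum Z = 1557/32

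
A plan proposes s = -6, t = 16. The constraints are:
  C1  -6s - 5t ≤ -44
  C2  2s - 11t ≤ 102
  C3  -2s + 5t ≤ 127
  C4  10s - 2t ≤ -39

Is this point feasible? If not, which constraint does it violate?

feasible

C1: -44 ≤ -44 ✓
C2: -188 ≤ 102 ✓
C3: 92 ≤ 127 ✓
C4: -92 ≤ -39 ✓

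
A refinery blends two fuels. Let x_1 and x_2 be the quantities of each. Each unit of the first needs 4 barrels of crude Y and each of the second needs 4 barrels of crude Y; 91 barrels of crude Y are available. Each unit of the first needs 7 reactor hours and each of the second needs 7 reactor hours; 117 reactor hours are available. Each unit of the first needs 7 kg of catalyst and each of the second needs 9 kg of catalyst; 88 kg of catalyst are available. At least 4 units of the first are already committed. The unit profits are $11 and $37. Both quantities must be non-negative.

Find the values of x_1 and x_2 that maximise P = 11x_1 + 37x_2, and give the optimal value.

Feasible corners and P = 11x_1 + 37x_2:
  (88/7, 0) → P = 968/7
  (4, 0) → P = 44
  (4, 20/3) → P = 872/3

The binding constraints are 7x_1 + 9x_2 = 88 and x_1 = 4.
Solving simultaneously gives x_1 = 4, x_2 = 20/3.

x_1 = 4, x_2 = 20/3, maximum P = 872/3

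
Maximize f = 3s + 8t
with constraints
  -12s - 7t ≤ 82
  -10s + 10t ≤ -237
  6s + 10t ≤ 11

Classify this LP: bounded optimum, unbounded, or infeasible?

bounded optimum

Feasible corners and f = 3s + 8t:
  (839/190, -1832/95) → f = -5359/38
  (31/2, -41/5) → f = -191/10
The feasible region has finitely many vertices and no improving ray; the maximum is -191/10 at (31/2, -41/5).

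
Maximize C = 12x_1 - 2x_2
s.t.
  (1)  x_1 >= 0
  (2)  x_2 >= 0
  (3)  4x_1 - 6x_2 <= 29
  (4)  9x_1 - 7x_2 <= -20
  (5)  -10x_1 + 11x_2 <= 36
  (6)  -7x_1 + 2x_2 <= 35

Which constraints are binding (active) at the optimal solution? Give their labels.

Corner points and C = 12x_1 - 2x_2:
  (0, 20/7) → C = -40/7
  (0, 36/11) → C = -72/11
  (32/29, 124/29) → C = 136/29

The maximum is at (32/29, 124/29). Substituting into each constraint, equality holds for (4) and (5); the remaining constraints have slack.

(4) and (5)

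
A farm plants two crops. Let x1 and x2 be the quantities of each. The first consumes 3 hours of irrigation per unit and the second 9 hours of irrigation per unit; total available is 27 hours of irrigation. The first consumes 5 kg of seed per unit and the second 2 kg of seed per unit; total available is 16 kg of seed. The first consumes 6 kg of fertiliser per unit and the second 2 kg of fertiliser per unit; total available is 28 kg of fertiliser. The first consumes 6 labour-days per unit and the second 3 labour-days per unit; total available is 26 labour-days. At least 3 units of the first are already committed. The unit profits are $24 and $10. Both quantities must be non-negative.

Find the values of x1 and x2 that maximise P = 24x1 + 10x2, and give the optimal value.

Corner points and P = 24x1 + 10x2:
  (16/5, 0) → P = 384/5
  (3, 0) → P = 72
  (3, 1/2) → P = 77

The optimum lies where 5x1 + 2x2 = 16 and x1 = 3.
Solving simultaneously gives x1 = 3, x2 = 1/2.

x1 = 3, x2 = 1/2, maximum P = 77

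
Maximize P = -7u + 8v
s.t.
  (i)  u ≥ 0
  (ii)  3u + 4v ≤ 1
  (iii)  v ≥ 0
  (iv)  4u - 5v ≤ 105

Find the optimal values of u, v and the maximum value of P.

u = 0, v = 1/4, maximum P = 2

Feasible corners and P = -7u + 8v:
  (0, 1/4) → P = 2
  (0, 0) → P = 0
  (1/3, 0) → P = -7/3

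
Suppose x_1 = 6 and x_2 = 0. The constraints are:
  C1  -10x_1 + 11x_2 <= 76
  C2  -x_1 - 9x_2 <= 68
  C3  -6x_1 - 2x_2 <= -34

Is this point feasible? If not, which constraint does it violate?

C1: -60 ≤ 76 ✓
C2: -6 ≤ 68 ✓
C3: -36 ≤ -34 ✓

feasible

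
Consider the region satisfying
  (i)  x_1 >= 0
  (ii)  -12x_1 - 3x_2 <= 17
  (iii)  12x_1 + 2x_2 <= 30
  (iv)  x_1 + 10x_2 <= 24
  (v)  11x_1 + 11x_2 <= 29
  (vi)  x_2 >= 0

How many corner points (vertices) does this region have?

Pairwise boundary intersections that survive every other constraint:
  (0, 12/5)
  (0, 0)
  (136/55, 9/55)
  (5/2, 0)
  (26/99, 235/99)

5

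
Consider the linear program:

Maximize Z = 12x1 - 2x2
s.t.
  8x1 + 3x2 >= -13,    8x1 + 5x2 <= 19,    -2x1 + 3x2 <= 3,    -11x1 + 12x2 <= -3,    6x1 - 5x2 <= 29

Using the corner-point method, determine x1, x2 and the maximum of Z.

x1 = 24/7, x2 = -59/35, maximum Z = 1558/35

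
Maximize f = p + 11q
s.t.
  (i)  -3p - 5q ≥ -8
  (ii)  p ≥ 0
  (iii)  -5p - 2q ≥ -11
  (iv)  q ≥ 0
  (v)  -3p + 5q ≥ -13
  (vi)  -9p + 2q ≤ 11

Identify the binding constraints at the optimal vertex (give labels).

(i) and (ii)

Vertices and f = p + 11q:
  (0, 8/5) → f = 88/5
  (39/19, 7/19) → f = 116/19
  (0, 0) → f = 0
  (11/5, 0) → f = 11/5

The maximum is at (0, 8/5). Substituting into each constraint, equality holds for (i) and (ii); the remaining constraints have slack.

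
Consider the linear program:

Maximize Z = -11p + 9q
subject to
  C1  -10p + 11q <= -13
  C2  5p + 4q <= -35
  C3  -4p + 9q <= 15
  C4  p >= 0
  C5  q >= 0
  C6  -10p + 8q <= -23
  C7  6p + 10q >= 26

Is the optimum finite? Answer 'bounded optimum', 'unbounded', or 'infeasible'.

infeasible

The boundaries -10p + 11q = -13 and -4p + 9q = 15 meet at (141/23, 101/23), but that point violates 5p + 4q ≤ -35. Every candidate vertex is excluded by some other constraint, so the feasible region is empty.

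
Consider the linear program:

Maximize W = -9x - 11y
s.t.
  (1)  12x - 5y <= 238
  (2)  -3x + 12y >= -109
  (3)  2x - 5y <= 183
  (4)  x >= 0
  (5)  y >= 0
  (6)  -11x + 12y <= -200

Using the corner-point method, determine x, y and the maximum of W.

x = 200/11, y = 0, maximum W = -1800/11

Corner points and W = -9x - 11y:
  (119/6, 0) → W = -357/2
  (1856/89, 218/89) → W = -19102/89
  (200/11, 0) → W = -1800/11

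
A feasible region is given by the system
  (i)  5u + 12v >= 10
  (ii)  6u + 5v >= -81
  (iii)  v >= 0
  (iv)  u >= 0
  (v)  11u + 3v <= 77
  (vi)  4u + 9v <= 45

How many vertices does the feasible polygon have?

Of the 15 pairwise boundary intersections, those satisfying every inequality are:
  (2, 0)
  (0, 5/6)
  (7, 0)
  (0, 5)
  (186/29, 187/87)

5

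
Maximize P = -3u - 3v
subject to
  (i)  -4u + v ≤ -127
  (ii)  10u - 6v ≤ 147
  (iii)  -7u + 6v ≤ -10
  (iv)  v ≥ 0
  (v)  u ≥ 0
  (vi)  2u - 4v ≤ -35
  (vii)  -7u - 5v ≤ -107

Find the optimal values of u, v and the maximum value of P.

Extreme points and P = -3u - 3v:
  (615/14, 341/7) → P = -3891/14
  (752/17, 849/17) → P = -4803/17
  (137/3, 929/18) → P = -1751/6

u = 615/14, v = 341/7, maximum P = -3891/14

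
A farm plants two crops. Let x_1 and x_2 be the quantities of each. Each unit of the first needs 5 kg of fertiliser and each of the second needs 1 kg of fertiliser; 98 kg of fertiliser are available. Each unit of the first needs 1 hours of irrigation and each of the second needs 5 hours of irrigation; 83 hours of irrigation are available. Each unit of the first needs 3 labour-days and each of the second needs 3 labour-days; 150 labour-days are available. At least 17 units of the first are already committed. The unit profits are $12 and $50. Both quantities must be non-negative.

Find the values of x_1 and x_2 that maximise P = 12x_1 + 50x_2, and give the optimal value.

x_1 = 17, x_2 = 13, maximum P = 854

Feasible corners and P = 12x_1 + 50x_2:
  (98/5, 0) → P = 1176/5
  (17, 0) → P = 204
  (17, 13) → P = 854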